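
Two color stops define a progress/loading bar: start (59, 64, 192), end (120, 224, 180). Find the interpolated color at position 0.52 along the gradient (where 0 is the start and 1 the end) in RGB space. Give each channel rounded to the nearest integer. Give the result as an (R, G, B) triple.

R = 59 + 0.52 × (120 − 59) = 59 + 0.52 × 61 = 90.72 → 91
G = 64 + 0.52 × (224 − 64) = 64 + 0.52 × 160 = 147.2 → 147
B = 192 + 0.52 × (180 − 192) = 192 + 0.52 × -12 = 185.76 → 186
So the blended color is (91, 147, 186), about #5b93ba.

(91, 147, 186)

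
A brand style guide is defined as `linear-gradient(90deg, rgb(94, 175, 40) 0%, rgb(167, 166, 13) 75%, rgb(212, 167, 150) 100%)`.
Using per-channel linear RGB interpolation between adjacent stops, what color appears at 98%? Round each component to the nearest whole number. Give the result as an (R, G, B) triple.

(208, 167, 139)

98% lies between the 75% and 100% stops, so the local fraction is t = (98 − 75)/(100 − 75) = 23/25 ≈ 0.92.
R = 167 + 0.92 × (212 − 167) = 208.4 → 208
G = 166 + 0.92 × (167 − 166) = 166.92 → 167
B = 13 + 0.92 × (150 − 13) = 139.04 → 139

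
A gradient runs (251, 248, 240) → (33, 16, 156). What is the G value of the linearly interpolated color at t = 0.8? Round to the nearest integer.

62

G = 248 + 0.8 × (16 − 248) = 62.4 → 62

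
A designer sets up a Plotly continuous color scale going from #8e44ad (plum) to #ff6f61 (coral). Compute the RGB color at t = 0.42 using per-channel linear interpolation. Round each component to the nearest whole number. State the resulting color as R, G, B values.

#8e44ad → (142, 68, 173); #ff6f61 → (255, 111, 97).
R = 142 + 0.42 × (255 − 142) = 142 + 0.42 × 113 = 189.46 → 189
G = 68 + 0.42 × (111 − 68) = 68 + 0.42 × 43 = 86.06 → 86
B = 173 + 0.42 × (97 − 173) = 173 + 0.42 × -76 = 141.08 → 141
So the blended color is (189, 86, 141), about #bd568d.

(189, 86, 141)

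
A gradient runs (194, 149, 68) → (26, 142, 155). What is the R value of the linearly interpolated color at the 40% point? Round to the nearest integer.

127

R = 194 + 0.4 × (26 − 194) = 126.8 → 127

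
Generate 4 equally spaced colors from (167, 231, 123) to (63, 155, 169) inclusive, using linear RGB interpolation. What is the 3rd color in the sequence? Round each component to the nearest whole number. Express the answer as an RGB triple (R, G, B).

With 4 swatches and endpoints inclusive, swatch 3 sits at t = (3 − 1)/(4 − 1) = 2/3 ≈ 0.6667.
R = 167 + 0.6667 × (63 − 167) = 97.663 → 98
G = 231 + 0.6667 × (155 − 231) = 180.331 → 180
B = 123 + 0.6667 × (169 − 123) = 153.668 → 154

(98, 180, 154)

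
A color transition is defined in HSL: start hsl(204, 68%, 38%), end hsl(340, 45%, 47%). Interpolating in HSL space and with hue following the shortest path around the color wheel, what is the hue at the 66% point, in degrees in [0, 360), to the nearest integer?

Hue arc: Δh = 340 − 204 = 136° (|Δh| ≤ 180, already the shorter path).
H = 204 + 0.66 × (136) = 293.76 → 294°

294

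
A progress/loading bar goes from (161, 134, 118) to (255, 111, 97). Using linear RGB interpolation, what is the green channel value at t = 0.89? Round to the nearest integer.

G = 134 + 0.89 × (111 − 134) = 113.53 → 114

114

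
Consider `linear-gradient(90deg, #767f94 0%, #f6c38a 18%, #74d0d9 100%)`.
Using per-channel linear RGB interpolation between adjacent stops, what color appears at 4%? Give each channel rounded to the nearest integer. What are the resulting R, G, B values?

4% lies between the 0% and 18% stops, so the local fraction is t = (4 − 0)/(18 − 0) = 4/18 ≈ 0.2222.
#767f94 → (118, 127, 148); #f6c38a → (246, 195, 138).
R = 118 + 0.2222 × (246 − 118) = 146.442 → 146
G = 127 + 0.2222 × (195 − 127) = 142.11 → 142
B = 148 + 0.2222 × (138 − 148) = 145.778 → 146

(146, 142, 146)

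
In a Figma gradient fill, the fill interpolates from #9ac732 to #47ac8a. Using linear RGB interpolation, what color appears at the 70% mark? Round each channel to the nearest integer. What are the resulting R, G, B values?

#9ac732 → (154, 199, 50); #47ac8a → (71, 172, 138).
70% corresponds to t = 0.7.
R = 154 + 0.7 × (71 − 154) = 154 + 0.7 × -83 = 95.9 → 96
G = 199 + 0.7 × (172 − 199) = 199 + 0.7 × -27 = 180.1 → 180
B = 50 + 0.7 × (138 − 50) = 50 + 0.7 × 88 = 111.6 → 112

(96, 180, 112)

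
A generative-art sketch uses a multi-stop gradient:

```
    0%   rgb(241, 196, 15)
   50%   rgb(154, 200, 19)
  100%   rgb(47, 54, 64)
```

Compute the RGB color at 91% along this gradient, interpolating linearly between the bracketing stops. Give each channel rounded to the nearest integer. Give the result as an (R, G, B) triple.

91% lies between the 50% and 100% stops, so the local fraction is t = (91 − 50)/(100 − 50) = 41/50 ≈ 0.82.
R = 154 + 0.82 × (47 − 154) = 66.26 → 66
G = 200 + 0.82 × (54 − 200) = 80.28 → 80
B = 19 + 0.82 × (64 − 19) = 55.9 → 56

(66, 80, 56)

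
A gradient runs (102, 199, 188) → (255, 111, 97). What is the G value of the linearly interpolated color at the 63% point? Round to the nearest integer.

144

G = 199 + 0.63 × (111 − 199) = 143.56 → 144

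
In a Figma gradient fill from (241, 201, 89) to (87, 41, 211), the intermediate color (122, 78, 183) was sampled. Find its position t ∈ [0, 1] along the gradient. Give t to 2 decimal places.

0.77

Invert the lerp on the G channel (largest span, 160): t = (78 − 201) / (41 − 201) = -123/-160 = 0.76875.
Check on R: (122 − 241)/(87 − 241) = 0.7727 ✓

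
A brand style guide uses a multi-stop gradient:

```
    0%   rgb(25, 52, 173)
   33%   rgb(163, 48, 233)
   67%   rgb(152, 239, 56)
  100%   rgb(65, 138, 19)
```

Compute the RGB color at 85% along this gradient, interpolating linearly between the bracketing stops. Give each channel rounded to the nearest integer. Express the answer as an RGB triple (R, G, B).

(105, 184, 36)

85% lies between the 67% and 100% stops, so the local fraction is t = (85 − 67)/(100 − 67) = 18/33 ≈ 0.5455.
R = 152 + 0.5455 × (65 − 152) = 104.541 → 105
G = 239 + 0.5455 × (138 − 239) = 183.904 → 184
B = 56 + 0.5455 × (19 − 56) = 35.817 → 36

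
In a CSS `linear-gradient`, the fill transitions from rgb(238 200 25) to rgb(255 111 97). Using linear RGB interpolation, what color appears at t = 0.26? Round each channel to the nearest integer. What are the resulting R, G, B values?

R = 238 + 0.26 × (255 − 238) = 238 + 0.26 × 17 = 242.42 → 242
G = 200 + 0.26 × (111 − 200) = 200 + 0.26 × -89 = 176.86 → 177
B = 25 + 0.26 × (97 − 25) = 25 + 0.26 × 72 = 43.72 → 44

(242, 177, 44)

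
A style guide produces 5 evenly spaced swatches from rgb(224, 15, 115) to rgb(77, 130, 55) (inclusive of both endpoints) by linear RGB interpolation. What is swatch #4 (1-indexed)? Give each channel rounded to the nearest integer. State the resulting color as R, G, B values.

(114, 101, 70)

With 5 swatches and endpoints inclusive, swatch 4 sits at t = (4 − 1)/(5 − 1) = 3/4 ≈ 0.75.
R = 224 + 0.75 × (77 − 224) = 113.75 → 114
G = 15 + 0.75 × (130 − 15) = 101.25 → 101
B = 115 + 0.75 × (55 − 115) = 70 → 70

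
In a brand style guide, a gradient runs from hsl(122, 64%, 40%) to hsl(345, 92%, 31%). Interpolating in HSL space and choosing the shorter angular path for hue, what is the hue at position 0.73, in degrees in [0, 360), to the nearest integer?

22

Hue: 345 − 122 = 223°, but |223| > 180 so the shorter arc goes the other way: Δh = 223 − 360 = -137°.
H = 122 + 0.73 × (-137) = 21.99 → 22°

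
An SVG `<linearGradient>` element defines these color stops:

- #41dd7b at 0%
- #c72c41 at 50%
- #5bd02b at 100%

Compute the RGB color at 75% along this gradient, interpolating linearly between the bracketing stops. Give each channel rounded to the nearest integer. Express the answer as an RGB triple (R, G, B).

(145, 126, 54)

75% lies between the 50% and 100% stops, so the local fraction is t = (75 − 50)/(100 − 50) = 25/50 ≈ 0.5.
#c72c41 → (199, 44, 65); #5bd02b → (91, 208, 43).
R = 199 + 0.5 × (91 − 199) = 145 → 145
G = 44 + 0.5 × (208 − 44) = 126 → 126
B = 65 + 0.5 × (43 − 65) = 54 → 54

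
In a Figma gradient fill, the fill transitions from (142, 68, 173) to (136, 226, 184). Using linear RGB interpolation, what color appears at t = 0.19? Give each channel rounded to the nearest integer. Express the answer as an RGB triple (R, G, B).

R = 142 + 0.19 × (136 − 142) = 142 + 0.19 × -6 = 140.86 → 141
G = 68 + 0.19 × (226 − 68) = 68 + 0.19 × 158 = 98.02 → 98
B = 173 + 0.19 × (184 − 173) = 173 + 0.19 × 11 = 175.09 → 175

(141, 98, 175)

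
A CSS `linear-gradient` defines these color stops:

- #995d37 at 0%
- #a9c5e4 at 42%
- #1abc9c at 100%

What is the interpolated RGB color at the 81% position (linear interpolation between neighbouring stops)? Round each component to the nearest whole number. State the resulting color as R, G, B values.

81% lies between the 42% and 100% stops, so the local fraction is t = (81 − 42)/(100 − 42) = 39/58 ≈ 0.6724.
#a9c5e4 → (169, 197, 228); #1abc9c → (26, 188, 156).
R = 169 + 0.6724 × (26 − 169) = 72.847 → 73
G = 197 + 0.6724 × (188 − 197) = 190.948 → 191
B = 228 + 0.6724 × (156 − 228) = 179.587 → 180

(73, 191, 180)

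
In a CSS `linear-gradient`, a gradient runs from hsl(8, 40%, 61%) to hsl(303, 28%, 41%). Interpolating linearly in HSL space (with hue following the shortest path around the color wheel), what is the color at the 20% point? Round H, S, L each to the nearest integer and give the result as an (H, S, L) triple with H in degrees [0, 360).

(355, 38, 57)

Hue: 303 − 8 = 295°, but |295| > 180 so the shorter arc goes the other way: Δh = 295 − 360 = -65°.
H = 8 + 0.2 × (-65) = -5 → -5 → -5 mod 360 = 355°
S = 40 + 0.2 × (28 − 40) = 37.6 → 38%
L = 61 + 0.2 × (41 − 61) = 57 → 57%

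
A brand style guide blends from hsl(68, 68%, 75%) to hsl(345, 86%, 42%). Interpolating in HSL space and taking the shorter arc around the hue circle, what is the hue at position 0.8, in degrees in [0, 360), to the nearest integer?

2

Hue: 345 − 68 = 277°, but |277| > 180 so the shorter arc goes the other way: Δh = 277 − 360 = -83°.
H = 68 + 0.8 × (-83) = 1.6 → 2°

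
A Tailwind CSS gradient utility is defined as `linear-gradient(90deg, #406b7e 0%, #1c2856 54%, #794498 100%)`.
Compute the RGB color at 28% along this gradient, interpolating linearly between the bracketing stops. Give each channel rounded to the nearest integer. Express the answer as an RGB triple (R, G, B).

(45, 72, 105)

28% lies between the 0% and 54% stops, so the local fraction is t = (28 − 0)/(54 − 0) = 28/54 ≈ 0.5185.
#406b7e → (64, 107, 126); #1c2856 → (28, 40, 86).
R = 64 + 0.5185 × (28 − 64) = 45.334 → 45
G = 107 + 0.5185 × (40 − 107) = 72.261 → 72
B = 126 + 0.5185 × (86 − 126) = 105.26 → 105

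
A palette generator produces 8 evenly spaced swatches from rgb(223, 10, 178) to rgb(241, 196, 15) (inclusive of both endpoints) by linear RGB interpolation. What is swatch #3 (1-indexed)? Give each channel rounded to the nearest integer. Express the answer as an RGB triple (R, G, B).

With 8 swatches and endpoints inclusive, swatch 3 sits at t = (3 − 1)/(8 − 1) = 2/7 ≈ 0.2857.
R = 223 + 0.2857 × (241 − 223) = 228.143 → 228
G = 10 + 0.2857 × (196 − 10) = 63.14 → 63
B = 178 + 0.2857 × (15 − 178) = 131.431 → 131

(228, 63, 131)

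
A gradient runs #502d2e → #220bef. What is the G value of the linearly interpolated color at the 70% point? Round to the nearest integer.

21

G₁ = 45 (from #502d2e), G₂ = 11 (from #220bef).
G = 45 + 0.7 × (11 − 45) = 21.2 → 21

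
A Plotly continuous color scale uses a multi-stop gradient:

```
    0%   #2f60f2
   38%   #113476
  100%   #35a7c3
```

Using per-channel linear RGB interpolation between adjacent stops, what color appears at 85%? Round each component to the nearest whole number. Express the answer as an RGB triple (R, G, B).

85% lies between the 38% and 100% stops, so the local fraction is t = (85 − 38)/(100 − 38) = 47/62 ≈ 0.7581.
#113476 → (17, 52, 118); #35a7c3 → (53, 167, 195).
R = 17 + 0.7581 × (53 − 17) = 44.292 → 44
G = 52 + 0.7581 × (167 − 52) = 139.181 → 139
B = 118 + 0.7581 × (195 − 118) = 176.374 → 176

(44, 139, 176)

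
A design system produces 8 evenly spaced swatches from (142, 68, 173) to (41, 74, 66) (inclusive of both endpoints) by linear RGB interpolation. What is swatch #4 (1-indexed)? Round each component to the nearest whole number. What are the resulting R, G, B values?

With 8 swatches and endpoints inclusive, swatch 4 sits at t = (4 − 1)/(8 − 1) = 3/7 ≈ 0.4286.
R = 142 + 0.4286 × (41 − 142) = 98.711 → 99
G = 68 + 0.4286 × (74 − 68) = 70.572 → 71
B = 173 + 0.4286 × (66 − 173) = 127.14 → 127

(99, 71, 127)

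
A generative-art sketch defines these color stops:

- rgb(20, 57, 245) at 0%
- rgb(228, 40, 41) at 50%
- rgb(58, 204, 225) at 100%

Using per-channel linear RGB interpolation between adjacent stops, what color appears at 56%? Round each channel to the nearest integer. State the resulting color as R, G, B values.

56% lies between the 50% and 100% stops, so the local fraction is t = (56 − 50)/(100 − 50) = 6/50 ≈ 0.12.
R = 228 + 0.12 × (58 − 228) = 207.6 → 208
G = 40 + 0.12 × (204 − 40) = 59.68 → 60
B = 41 + 0.12 × (225 − 41) = 63.08 → 63

(208, 60, 63)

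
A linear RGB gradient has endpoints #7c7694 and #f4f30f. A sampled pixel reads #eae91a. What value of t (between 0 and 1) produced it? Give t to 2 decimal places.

Invert the lerp on the B channel (largest span, 133): t = (26 − 148) / (15 − 148) = -122/-133 = 0.91729.
Check on R: (234 − 124)/(244 − 124) = 0.9167 ✓

0.92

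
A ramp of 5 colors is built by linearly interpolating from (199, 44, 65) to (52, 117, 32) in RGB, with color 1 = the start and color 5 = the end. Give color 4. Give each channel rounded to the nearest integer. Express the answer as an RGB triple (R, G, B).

With 5 swatches and endpoints inclusive, swatch 4 sits at t = (4 − 1)/(5 − 1) = 3/4 ≈ 0.75.
R = 199 + 0.75 × (52 − 199) = 88.75 → 89
G = 44 + 0.75 × (117 − 44) = 98.75 → 99
B = 65 + 0.75 × (32 − 65) = 40.25 → 40

(89, 99, 40)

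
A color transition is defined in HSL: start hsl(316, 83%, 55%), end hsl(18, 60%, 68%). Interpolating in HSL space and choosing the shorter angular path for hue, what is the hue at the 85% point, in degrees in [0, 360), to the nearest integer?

Hue: 18 − 316 = -298°, but |-298| > 180 so the shorter arc goes the other way: Δh = -298 + 360 = 62°.
H = 316 + 0.85 × (62) = 368.7 → 369 → 369 mod 360 = 9°

9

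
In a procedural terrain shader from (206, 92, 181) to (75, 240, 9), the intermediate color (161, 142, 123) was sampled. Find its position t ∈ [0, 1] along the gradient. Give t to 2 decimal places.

0.34

Invert the lerp on the B channel (largest span, 172): t = (123 − 181) / (9 − 181) = -58/-172 = 0.33721.
Check on R: (161 − 206)/(75 − 206) = 0.3435 ✓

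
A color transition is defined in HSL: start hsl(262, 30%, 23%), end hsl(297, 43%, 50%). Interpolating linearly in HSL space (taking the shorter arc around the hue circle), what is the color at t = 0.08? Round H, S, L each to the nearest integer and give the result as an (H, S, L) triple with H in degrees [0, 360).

(265, 31, 25)

Hue arc: Δh = 297 − 262 = 35° (|Δh| ≤ 180, already the shorter path).
H = 262 + 0.08 × (35) = 264.8 → 265°
S = 30 + 0.08 × (43 − 30) = 31.04 → 31%
L = 23 + 0.08 × (50 − 23) = 25.16 → 25%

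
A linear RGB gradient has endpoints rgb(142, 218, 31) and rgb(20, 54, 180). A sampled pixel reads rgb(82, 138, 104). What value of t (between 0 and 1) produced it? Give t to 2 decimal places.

0.49

Invert the lerp on the G channel (largest span, 164): t = (138 − 218) / (54 − 218) = -80/-164 = 0.4878.
Check on R: (82 − 142)/(20 − 142) = 0.4918 ✓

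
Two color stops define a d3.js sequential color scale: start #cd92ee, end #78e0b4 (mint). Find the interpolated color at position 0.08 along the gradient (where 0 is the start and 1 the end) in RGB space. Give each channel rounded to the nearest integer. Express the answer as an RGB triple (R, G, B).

(198, 152, 233)

#cd92ee → (205, 146, 238); #78e0b4 → (120, 224, 180).
R = 205 + 0.08 × (120 − 205) = 205 + 0.08 × -85 = 198.2 → 198
G = 146 + 0.08 × (224 − 146) = 146 + 0.08 × 78 = 152.24 → 152
B = 238 + 0.08 × (180 − 238) = 238 + 0.08 × -58 = 233.36 → 233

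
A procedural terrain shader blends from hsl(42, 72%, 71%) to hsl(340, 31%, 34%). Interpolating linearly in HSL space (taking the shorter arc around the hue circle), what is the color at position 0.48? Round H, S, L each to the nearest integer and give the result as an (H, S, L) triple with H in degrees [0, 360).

Hue: 340 − 42 = 298°, but |298| > 180 so the shorter arc goes the other way: Δh = 298 − 360 = -62°.
H = 42 + 0.48 × (-62) = 12.24 → 12°
S = 72 + 0.48 × (31 − 72) = 52.32 → 52%
L = 71 + 0.48 × (34 − 71) = 53.24 → 53%

(12, 52, 53)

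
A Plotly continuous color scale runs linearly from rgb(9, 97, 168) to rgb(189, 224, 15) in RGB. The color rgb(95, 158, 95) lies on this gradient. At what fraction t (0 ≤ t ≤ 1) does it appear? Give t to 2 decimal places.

Invert the lerp on the R channel (largest span, 180): t = (95 − 9) / (189 − 9) = 86/180 = 0.47778.
Check on G: (158 − 97)/(224 − 97) = 0.4803 ✓

0.48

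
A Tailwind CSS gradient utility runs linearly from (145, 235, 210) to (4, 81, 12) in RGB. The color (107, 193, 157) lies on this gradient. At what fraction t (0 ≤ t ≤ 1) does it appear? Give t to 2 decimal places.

0.27

Invert the lerp on the B channel (largest span, 198): t = (157 − 210) / (12 − 210) = -53/-198 = 0.26768.
Check on R: (107 − 145)/(4 − 145) = 0.2695 ✓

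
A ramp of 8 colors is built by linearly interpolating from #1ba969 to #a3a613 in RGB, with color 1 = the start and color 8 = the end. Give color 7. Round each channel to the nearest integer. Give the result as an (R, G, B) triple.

With 8 swatches and endpoints inclusive, swatch 7 sits at t = (7 − 1)/(8 − 1) = 6/7 ≈ 0.8571.
#1ba969 → (27, 169, 105); #a3a613 → (163, 166, 19).
R = 27 + 0.8571 × (163 − 27) = 143.566 → 144
G = 169 + 0.8571 × (166 − 169) = 166.429 → 166
B = 105 + 0.8571 × (19 − 105) = 31.289 → 31

(144, 166, 31)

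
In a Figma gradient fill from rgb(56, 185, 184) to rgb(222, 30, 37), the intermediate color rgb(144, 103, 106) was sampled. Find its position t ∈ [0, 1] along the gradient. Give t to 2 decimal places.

0.53

Invert the lerp on the R channel (largest span, 166): t = (144 − 56) / (222 − 56) = 88/166 = 0.53012.
Check on G: (103 − 185)/(30 − 185) = 0.529 ✓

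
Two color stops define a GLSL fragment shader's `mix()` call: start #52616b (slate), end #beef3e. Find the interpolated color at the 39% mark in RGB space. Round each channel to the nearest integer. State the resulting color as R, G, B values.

#52616b → (82, 97, 107); #beef3e → (190, 239, 62).
39% corresponds to t = 0.39.
R = 82 + 0.39 × (190 − 82) = 82 + 0.39 × 108 = 124.12 → 124
G = 97 + 0.39 × (239 − 97) = 97 + 0.39 × 142 = 152.38 → 152
B = 107 + 0.39 × (62 − 107) = 107 + 0.39 × -45 = 89.45 → 89

(124, 152, 89)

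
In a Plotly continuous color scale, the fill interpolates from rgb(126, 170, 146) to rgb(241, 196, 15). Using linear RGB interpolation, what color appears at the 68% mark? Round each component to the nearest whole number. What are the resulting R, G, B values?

(204, 188, 57)

68% corresponds to t = 0.68.
R = 126 + 0.68 × (241 − 126) = 126 + 0.68 × 115 = 204.2 → 204
G = 170 + 0.68 × (196 − 170) = 170 + 0.68 × 26 = 187.68 → 188
B = 146 + 0.68 × (15 − 146) = 146 + 0.68 × -131 = 56.92 → 57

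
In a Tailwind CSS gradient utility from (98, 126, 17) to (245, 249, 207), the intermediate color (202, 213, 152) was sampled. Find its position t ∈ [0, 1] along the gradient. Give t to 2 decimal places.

Invert the lerp on the B channel (largest span, 190): t = (152 − 17) / (207 − 17) = 135/190 = 0.71053.
Check on R: (202 − 98)/(245 − 98) = 0.7075 ✓

0.71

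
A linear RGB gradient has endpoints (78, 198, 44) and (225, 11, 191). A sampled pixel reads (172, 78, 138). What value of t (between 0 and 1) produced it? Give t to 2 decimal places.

0.64

Invert the lerp on the G channel (largest span, 187): t = (78 − 198) / (11 − 198) = -120/-187 = 0.64171.
Check on R: (172 − 78)/(225 − 78) = 0.6395 ✓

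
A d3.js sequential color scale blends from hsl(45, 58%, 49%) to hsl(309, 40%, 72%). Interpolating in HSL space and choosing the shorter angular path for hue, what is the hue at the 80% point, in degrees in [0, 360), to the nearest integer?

328

Hue: 309 − 45 = 264°, but |264| > 180 so the shorter arc goes the other way: Δh = 264 − 360 = -96°.
H = 45 + 0.8 × (-96) = -31.8 → -32 → -32 mod 360 = 328°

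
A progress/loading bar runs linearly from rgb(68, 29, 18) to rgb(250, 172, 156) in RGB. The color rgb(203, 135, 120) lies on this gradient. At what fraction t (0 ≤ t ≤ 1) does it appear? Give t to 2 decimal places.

0.74

Invert the lerp on the R channel (largest span, 182): t = (203 − 68) / (250 − 68) = 135/182 = 0.74176.
Check on G: (135 − 29)/(172 − 29) = 0.7413 ✓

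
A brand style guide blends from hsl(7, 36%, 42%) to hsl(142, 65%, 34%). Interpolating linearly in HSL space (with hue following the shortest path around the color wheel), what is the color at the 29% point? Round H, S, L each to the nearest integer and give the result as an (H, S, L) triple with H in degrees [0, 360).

(46, 44, 40)

Hue arc: Δh = 142 − 7 = 135° (|Δh| ≤ 180, already the shorter path).
H = 7 + 0.29 × (135) = 46.15 → 46°
S = 36 + 0.29 × (65 − 36) = 44.41 → 44%
L = 42 + 0.29 × (34 − 42) = 39.68 → 40%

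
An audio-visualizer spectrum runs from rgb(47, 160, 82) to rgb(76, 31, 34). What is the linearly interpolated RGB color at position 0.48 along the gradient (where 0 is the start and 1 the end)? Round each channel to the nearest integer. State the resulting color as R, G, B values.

(61, 98, 59)

R = 47 + 0.48 × (76 − 47) = 47 + 0.48 × 29 = 60.92 → 61
G = 160 + 0.48 × (31 − 160) = 160 + 0.48 × -129 = 98.08 → 98
B = 82 + 0.48 × (34 − 82) = 82 + 0.48 × -48 = 58.96 → 59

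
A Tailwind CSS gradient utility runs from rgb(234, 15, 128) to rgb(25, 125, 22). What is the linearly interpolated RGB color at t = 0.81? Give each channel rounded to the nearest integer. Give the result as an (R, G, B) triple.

(65, 104, 42)

R = 234 + 0.81 × (25 − 234) = 234 + 0.81 × -209 = 64.71 → 65
G = 15 + 0.81 × (125 − 15) = 15 + 0.81 × 110 = 104.1 → 104
B = 128 + 0.81 × (22 − 128) = 128 + 0.81 × -106 = 42.14 → 42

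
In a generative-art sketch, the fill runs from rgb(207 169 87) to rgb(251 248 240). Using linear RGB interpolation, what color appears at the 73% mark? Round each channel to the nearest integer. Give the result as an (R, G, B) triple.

(239, 227, 199)

73% corresponds to t = 0.73.
R = 207 + 0.73 × (251 − 207) = 207 + 0.73 × 44 = 239.12 → 239
G = 169 + 0.73 × (248 − 169) = 169 + 0.73 × 79 = 226.67 → 227
B = 87 + 0.73 × (240 − 87) = 87 + 0.73 × 153 = 198.69 → 199
So the blended color is (239, 227, 199), about #efe3c7.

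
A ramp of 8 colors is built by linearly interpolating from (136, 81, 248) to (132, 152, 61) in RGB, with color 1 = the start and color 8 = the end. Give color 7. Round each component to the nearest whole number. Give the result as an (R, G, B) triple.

With 8 swatches and endpoints inclusive, swatch 7 sits at t = (7 − 1)/(8 − 1) = 6/7 ≈ 0.8571.
R = 136 + 0.8571 × (132 − 136) = 132.572 → 133
G = 81 + 0.8571 × (152 − 81) = 141.854 → 142
B = 248 + 0.8571 × (61 − 248) = 87.722 → 88

(133, 142, 88)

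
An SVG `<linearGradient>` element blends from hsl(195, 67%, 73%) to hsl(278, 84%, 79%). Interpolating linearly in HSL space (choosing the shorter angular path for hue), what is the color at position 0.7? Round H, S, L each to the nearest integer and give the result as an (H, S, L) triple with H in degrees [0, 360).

Hue arc: Δh = 278 − 195 = 83° (|Δh| ≤ 180, already the shorter path).
H = 195 + 0.7 × (83) = 253.1 → 253°
S = 67 + 0.7 × (84 − 67) = 78.9 → 79%
L = 73 + 0.7 × (79 − 73) = 77.2 → 77%

(253, 79, 77)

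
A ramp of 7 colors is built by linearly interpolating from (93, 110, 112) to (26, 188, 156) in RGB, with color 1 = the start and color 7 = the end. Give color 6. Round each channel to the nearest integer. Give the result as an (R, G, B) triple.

With 7 swatches and endpoints inclusive, swatch 6 sits at t = (6 − 1)/(7 − 1) = 5/6 ≈ 0.8333.
R = 93 + 0.8333 × (26 − 93) = 37.169 → 37
G = 110 + 0.8333 × (188 − 110) = 174.997 → 175
B = 112 + 0.8333 × (156 − 112) = 148.665 → 149

(37, 175, 149)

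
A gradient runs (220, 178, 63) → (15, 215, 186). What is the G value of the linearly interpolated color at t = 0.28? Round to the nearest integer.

G = 178 + 0.28 × (215 − 178) = 188.36 → 188

188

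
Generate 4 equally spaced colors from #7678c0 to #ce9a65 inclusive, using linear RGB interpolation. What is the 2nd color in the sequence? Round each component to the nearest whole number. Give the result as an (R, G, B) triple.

(147, 131, 162)

With 4 swatches and endpoints inclusive, swatch 2 sits at t = (2 − 1)/(4 − 1) = 1/3 ≈ 0.3333.
#7678c0 → (118, 120, 192); #ce9a65 → (206, 154, 101).
R = 118 + 0.3333 × (206 − 118) = 147.33 → 147
G = 120 + 0.3333 × (154 − 120) = 131.332 → 131
B = 192 + 0.3333 × (101 − 192) = 161.67 → 162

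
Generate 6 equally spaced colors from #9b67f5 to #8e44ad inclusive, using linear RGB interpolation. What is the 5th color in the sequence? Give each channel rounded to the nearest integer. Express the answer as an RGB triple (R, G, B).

With 6 swatches and endpoints inclusive, swatch 5 sits at t = (5 − 1)/(6 − 1) = 4/5 ≈ 0.8.
#9b67f5 → (155, 103, 245); #8e44ad → (142, 68, 173).
R = 155 + 0.8 × (142 − 155) = 144.6 → 145
G = 103 + 0.8 × (68 − 103) = 75 → 75
B = 245 + 0.8 × (173 − 245) = 187.4 → 187

(145, 75, 187)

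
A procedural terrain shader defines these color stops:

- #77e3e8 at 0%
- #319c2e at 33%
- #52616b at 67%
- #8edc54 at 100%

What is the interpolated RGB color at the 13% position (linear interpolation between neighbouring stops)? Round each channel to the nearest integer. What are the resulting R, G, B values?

13% lies between the 0% and 33% stops, so the local fraction is t = (13 − 0)/(33 − 0) = 13/33 ≈ 0.3939.
#77e3e8 → (119, 227, 232); #319c2e → (49, 156, 46).
R = 119 + 0.3939 × (49 − 119) = 91.427 → 91
G = 227 + 0.3939 × (156 − 227) = 199.033 → 199
B = 232 + 0.3939 × (46 − 232) = 158.735 → 159

(91, 199, 159)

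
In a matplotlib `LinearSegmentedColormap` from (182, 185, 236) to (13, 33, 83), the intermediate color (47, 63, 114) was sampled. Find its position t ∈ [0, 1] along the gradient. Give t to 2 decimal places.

0.80

Invert the lerp on the R channel (largest span, 169): t = (47 − 182) / (13 − 182) = -135/-169 = 0.79882.
Check on G: (63 − 185)/(33 − 185) = 0.8026 ✓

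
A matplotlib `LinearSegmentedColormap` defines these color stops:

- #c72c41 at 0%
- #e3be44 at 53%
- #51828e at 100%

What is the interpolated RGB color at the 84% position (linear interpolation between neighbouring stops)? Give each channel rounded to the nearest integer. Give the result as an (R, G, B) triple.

(131, 150, 117)

84% lies between the 53% and 100% stops, so the local fraction is t = (84 − 53)/(100 − 53) = 31/47 ≈ 0.6596.
#e3be44 → (227, 190, 68); #51828e → (81, 130, 142).
R = 227 + 0.6596 × (81 − 227) = 130.698 → 131
G = 190 + 0.6596 × (130 − 190) = 150.424 → 150
B = 68 + 0.6596 × (142 − 68) = 116.81 → 117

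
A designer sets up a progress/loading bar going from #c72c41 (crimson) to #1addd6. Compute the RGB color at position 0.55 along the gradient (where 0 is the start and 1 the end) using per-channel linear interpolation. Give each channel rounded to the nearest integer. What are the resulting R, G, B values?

#c72c41 → (199, 44, 65); #1addd6 → (26, 221, 214).
R = 199 + 0.55 × (26 − 199) = 199 + 0.55 × -173 = 103.85 → 104
G = 44 + 0.55 × (221 − 44) = 44 + 0.55 × 177 = 141.35 → 141
B = 65 + 0.55 × (214 − 65) = 65 + 0.55 × 149 = 146.95 → 147
So the blended color is (104, 141, 147), about #688d93.

(104, 141, 147)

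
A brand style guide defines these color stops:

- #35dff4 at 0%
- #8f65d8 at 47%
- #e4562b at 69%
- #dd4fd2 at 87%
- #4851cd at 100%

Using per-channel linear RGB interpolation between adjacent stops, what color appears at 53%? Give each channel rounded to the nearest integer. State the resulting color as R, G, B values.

(166, 97, 169)

53% lies between the 47% and 69% stops, so the local fraction is t = (53 − 47)/(69 − 47) = 6/22 ≈ 0.2727.
#8f65d8 → (143, 101, 216); #e4562b → (228, 86, 43).
R = 143 + 0.2727 × (228 − 143) = 166.179 → 166
G = 101 + 0.2727 × (86 − 101) = 96.909 → 97
B = 216 + 0.2727 × (43 − 216) = 168.823 → 169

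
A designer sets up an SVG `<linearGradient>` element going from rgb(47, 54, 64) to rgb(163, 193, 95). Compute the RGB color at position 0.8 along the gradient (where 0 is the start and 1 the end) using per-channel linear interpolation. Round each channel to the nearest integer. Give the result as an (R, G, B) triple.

(140, 165, 89)

R = 47 + 0.8 × (163 − 47) = 47 + 0.8 × 116 = 139.8 → 140
G = 54 + 0.8 × (193 − 54) = 54 + 0.8 × 139 = 165.2 → 165
B = 64 + 0.8 × (95 − 64) = 64 + 0.8 × 31 = 88.8 → 89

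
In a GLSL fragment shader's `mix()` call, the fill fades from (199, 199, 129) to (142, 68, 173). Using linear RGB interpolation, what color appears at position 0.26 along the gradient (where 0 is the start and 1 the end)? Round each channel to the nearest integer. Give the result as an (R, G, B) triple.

(184, 165, 140)

R = 199 + 0.26 × (142 − 199) = 199 + 0.26 × -57 = 184.18 → 184
G = 199 + 0.26 × (68 − 199) = 199 + 0.26 × -131 = 164.94 → 165
B = 129 + 0.26 × (173 − 129) = 129 + 0.26 × 44 = 140.44 → 140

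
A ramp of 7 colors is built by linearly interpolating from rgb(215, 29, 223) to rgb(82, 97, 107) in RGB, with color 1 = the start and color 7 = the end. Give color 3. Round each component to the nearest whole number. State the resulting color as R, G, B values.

With 7 swatches and endpoints inclusive, swatch 3 sits at t = (3 − 1)/(7 − 1) = 2/6 ≈ 0.3333.
R = 215 + 0.3333 × (82 − 215) = 170.671 → 171
G = 29 + 0.3333 × (97 − 29) = 51.664 → 52
B = 223 + 0.3333 × (107 − 223) = 184.337 → 184

(171, 52, 184)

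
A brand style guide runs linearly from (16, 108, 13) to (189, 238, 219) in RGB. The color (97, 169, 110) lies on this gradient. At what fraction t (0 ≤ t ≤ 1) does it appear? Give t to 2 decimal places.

Invert the lerp on the B channel (largest span, 206): t = (110 − 13) / (219 − 13) = 97/206 = 0.47087.
Check on R: (97 − 16)/(189 − 16) = 0.4682 ✓

0.47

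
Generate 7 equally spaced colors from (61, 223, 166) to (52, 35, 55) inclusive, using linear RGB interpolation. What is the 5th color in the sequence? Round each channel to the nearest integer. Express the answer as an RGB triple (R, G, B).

With 7 swatches and endpoints inclusive, swatch 5 sits at t = (5 − 1)/(7 − 1) = 4/6 ≈ 0.6667.
R = 61 + 0.6667 × (52 − 61) = 55 → 55
G = 223 + 0.6667 × (35 − 223) = 97.66 → 98
B = 166 + 0.6667 × (55 − 166) = 91.996 → 92

(55, 98, 92)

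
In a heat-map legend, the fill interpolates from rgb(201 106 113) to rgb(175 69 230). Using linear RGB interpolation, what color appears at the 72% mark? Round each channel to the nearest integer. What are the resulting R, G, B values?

72% corresponds to t = 0.72.
R = 201 + 0.72 × (175 − 201) = 201 + 0.72 × -26 = 182.28 → 182
G = 106 + 0.72 × (69 − 106) = 106 + 0.72 × -37 = 79.36 → 79
B = 113 + 0.72 × (230 − 113) = 113 + 0.72 × 117 = 197.24 → 197

(182, 79, 197)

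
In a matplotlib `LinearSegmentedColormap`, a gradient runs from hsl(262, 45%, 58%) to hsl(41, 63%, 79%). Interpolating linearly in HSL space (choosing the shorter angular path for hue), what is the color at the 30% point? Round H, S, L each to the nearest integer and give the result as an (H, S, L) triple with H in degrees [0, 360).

(304, 50, 64)

Hue: 41 − 262 = -221°, but |-221| > 180 so the shorter arc goes the other way: Δh = -221 + 360 = 139°.
H = 262 + 0.3 × (139) = 303.7 → 304°
S = 45 + 0.3 × (63 − 45) = 50.4 → 50%
L = 58 + 0.3 × (79 − 58) = 64.3 → 64%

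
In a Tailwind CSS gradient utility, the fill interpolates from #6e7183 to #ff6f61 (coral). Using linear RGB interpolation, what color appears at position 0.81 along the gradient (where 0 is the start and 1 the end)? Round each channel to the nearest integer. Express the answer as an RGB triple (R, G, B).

(227, 111, 103)

#6e7183 → (110, 113, 131); #ff6f61 → (255, 111, 97).
R = 110 + 0.81 × (255 − 110) = 110 + 0.81 × 145 = 227.45 → 227
G = 113 + 0.81 × (111 − 113) = 113 + 0.81 × -2 = 111.38 → 111
B = 131 + 0.81 × (97 − 131) = 131 + 0.81 × -34 = 103.46 → 103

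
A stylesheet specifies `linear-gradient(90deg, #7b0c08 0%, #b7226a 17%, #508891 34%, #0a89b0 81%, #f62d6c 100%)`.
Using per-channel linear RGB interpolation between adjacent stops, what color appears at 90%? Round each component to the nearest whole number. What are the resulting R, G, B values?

(122, 93, 144)

90% lies between the 81% and 100% stops, so the local fraction is t = (90 − 81)/(100 − 81) = 9/19 ≈ 0.4737.
#0a89b0 → (10, 137, 176); #f62d6c → (246, 45, 108).
R = 10 + 0.4737 × (246 − 10) = 121.793 → 122
G = 137 + 0.4737 × (45 − 137) = 93.42 → 93
B = 176 + 0.4737 × (108 − 176) = 143.788 → 144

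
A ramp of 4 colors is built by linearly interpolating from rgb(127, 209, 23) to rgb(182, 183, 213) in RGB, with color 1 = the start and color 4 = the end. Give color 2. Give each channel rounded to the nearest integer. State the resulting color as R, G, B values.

With 4 swatches and endpoints inclusive, swatch 2 sits at t = (2 − 1)/(4 − 1) = 1/3 ≈ 0.3333.
R = 127 + 0.3333 × (182 − 127) = 145.332 → 145
G = 209 + 0.3333 × (183 − 209) = 200.334 → 200
B = 23 + 0.3333 × (213 − 23) = 86.327 → 86

(145, 200, 86)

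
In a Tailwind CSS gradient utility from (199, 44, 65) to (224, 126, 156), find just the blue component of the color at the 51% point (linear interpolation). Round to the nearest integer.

B = 65 + 0.51 × (156 − 65) = 111.41 → 111

111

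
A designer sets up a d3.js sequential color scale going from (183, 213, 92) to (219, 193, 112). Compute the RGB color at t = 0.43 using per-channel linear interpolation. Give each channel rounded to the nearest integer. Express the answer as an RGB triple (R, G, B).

R = 183 + 0.43 × (219 − 183) = 183 + 0.43 × 36 = 198.48 → 198
G = 213 + 0.43 × (193 − 213) = 213 + 0.43 × -20 = 204.4 → 204
B = 92 + 0.43 × (112 − 92) = 92 + 0.43 × 20 = 100.6 → 101
So the blended color is (198, 204, 101), about #c6cc65.

(198, 204, 101)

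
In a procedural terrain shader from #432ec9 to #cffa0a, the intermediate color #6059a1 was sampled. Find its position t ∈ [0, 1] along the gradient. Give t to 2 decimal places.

Invert the lerp on the G channel (largest span, 204): t = (89 − 46) / (250 − 46) = 43/204 = 0.21078.
Check on R: (96 − 67)/(207 − 67) = 0.2071 ✓

0.21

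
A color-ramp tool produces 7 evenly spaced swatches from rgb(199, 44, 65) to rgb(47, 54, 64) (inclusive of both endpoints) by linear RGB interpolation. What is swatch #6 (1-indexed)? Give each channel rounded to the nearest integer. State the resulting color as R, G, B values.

With 7 swatches and endpoints inclusive, swatch 6 sits at t = (6 − 1)/(7 − 1) = 5/6 ≈ 0.8333.
R = 199 + 0.8333 × (47 − 199) = 72.338 → 72
G = 44 + 0.8333 × (54 − 44) = 52.333 → 52
B = 65 + 0.8333 × (64 − 65) = 64.167 → 64

(72, 52, 64)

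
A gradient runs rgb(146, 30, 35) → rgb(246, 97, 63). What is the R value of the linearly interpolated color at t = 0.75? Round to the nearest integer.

R = 146 + 0.75 × (246 − 146) = 221 → 221

221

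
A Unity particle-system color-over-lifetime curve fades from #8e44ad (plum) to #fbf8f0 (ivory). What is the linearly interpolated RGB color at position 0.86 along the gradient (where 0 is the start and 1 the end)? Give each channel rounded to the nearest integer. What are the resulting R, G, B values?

(236, 223, 231)

#8e44ad → (142, 68, 173); #fbf8f0 → (251, 248, 240).
R = 142 + 0.86 × (251 − 142) = 142 + 0.86 × 109 = 235.74 → 236
G = 68 + 0.86 × (248 − 68) = 68 + 0.86 × 180 = 222.8 → 223
B = 173 + 0.86 × (240 − 173) = 173 + 0.86 × 67 = 230.62 → 231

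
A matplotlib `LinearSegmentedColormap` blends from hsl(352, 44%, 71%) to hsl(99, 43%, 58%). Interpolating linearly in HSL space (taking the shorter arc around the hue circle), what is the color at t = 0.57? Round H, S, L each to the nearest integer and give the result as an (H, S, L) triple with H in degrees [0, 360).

Hue: 99 − 352 = -253°, but |-253| > 180 so the shorter arc goes the other way: Δh = -253 + 360 = 107°.
H = 352 + 0.57 × (107) = 412.99 → 413 → 413 mod 360 = 53°
S = 44 + 0.57 × (43 − 44) = 43.43 → 43%
L = 71 + 0.57 × (58 − 71) = 63.59 → 64%

(53, 43, 64)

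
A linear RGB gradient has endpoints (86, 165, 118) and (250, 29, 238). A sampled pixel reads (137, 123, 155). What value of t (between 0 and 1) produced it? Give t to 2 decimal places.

0.31

Invert the lerp on the R channel (largest span, 164): t = (137 − 86) / (250 − 86) = 51/164 = 0.31098.
Check on G: (123 − 165)/(29 − 165) = 0.3088 ✓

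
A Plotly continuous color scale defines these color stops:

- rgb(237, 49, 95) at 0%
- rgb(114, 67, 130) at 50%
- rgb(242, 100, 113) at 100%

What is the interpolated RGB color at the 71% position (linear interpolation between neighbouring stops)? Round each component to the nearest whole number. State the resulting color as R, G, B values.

71% lies between the 50% and 100% stops, so the local fraction is t = (71 − 50)/(100 − 50) = 21/50 ≈ 0.42.
R = 114 + 0.42 × (242 − 114) = 167.76 → 168
G = 67 + 0.42 × (100 − 67) = 80.86 → 81
B = 130 + 0.42 × (113 − 130) = 122.86 → 123

(168, 81, 123)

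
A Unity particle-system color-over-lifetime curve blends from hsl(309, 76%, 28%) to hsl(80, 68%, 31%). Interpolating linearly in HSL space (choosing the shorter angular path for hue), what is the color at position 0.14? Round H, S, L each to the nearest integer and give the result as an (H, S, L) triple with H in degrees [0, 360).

(327, 75, 28)

Hue: 80 − 309 = -229°, but |-229| > 180 so the shorter arc goes the other way: Δh = -229 + 360 = 131°.
H = 309 + 0.14 × (131) = 327.34 → 327°
S = 76 + 0.14 × (68 − 76) = 74.88 → 75%
L = 28 + 0.14 × (31 − 28) = 28.42 → 28%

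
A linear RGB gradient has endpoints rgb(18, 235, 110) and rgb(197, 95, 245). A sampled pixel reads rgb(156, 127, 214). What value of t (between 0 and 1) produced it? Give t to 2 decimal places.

Invert the lerp on the R channel (largest span, 179): t = (156 − 18) / (197 − 18) = 138/179 = 0.77095.
Check on G: (127 − 235)/(95 − 235) = 0.7714 ✓

0.77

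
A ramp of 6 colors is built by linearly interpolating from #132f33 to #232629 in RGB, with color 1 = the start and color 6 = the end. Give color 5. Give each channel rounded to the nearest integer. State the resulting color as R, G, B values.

(32, 40, 43)

With 6 swatches and endpoints inclusive, swatch 5 sits at t = (5 − 1)/(6 − 1) = 4/5 ≈ 0.8.
#132f33 → (19, 47, 51); #232629 → (35, 38, 41).
R = 19 + 0.8 × (35 − 19) = 31.8 → 32
G = 47 + 0.8 × (38 − 47) = 39.8 → 40
B = 51 + 0.8 × (41 − 51) = 43 → 43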